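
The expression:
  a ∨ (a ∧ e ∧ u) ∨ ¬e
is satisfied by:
  {a: True, e: False}
  {e: False, a: False}
  {e: True, a: True}


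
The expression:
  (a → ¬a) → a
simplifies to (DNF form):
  a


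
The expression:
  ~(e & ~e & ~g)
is always true.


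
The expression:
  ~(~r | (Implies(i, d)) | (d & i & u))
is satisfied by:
  {r: True, i: True, d: False}


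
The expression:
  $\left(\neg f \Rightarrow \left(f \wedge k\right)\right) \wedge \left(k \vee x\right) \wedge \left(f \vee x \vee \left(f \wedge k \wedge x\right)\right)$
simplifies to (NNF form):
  $f \wedge \left(k \vee x\right)$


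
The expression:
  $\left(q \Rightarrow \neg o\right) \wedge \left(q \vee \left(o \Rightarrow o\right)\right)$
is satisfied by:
  {o: False, q: False}
  {q: True, o: False}
  {o: True, q: False}


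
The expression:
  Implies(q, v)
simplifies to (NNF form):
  v | ~q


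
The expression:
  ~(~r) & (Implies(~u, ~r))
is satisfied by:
  {r: True, u: True}


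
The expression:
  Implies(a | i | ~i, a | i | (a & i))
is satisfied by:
  {i: True, a: True}
  {i: True, a: False}
  {a: True, i: False}


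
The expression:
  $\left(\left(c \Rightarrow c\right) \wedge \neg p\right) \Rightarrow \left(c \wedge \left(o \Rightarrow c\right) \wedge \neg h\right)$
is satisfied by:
  {p: True, c: True, h: False}
  {p: True, c: False, h: False}
  {p: True, h: True, c: True}
  {p: True, h: True, c: False}
  {c: True, h: False, p: False}


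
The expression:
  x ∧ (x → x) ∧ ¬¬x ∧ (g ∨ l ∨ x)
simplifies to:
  x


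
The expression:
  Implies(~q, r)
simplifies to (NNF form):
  q | r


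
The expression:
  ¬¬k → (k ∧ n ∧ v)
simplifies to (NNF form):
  (n ∧ v) ∨ ¬k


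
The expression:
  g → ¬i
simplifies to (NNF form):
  ¬g ∨ ¬i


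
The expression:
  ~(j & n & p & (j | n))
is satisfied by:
  {p: False, n: False, j: False}
  {j: True, p: False, n: False}
  {n: True, p: False, j: False}
  {j: True, n: True, p: False}
  {p: True, j: False, n: False}
  {j: True, p: True, n: False}
  {n: True, p: True, j: False}


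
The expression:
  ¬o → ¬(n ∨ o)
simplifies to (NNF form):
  o ∨ ¬n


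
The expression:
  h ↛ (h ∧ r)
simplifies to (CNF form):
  h ∧ ¬r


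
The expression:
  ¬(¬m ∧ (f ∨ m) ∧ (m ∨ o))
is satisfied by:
  {m: True, o: False, f: False}
  {o: False, f: False, m: False}
  {f: True, m: True, o: False}
  {f: True, o: False, m: False}
  {m: True, o: True, f: False}
  {o: True, m: False, f: False}
  {f: True, o: True, m: True}


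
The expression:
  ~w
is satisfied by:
  {w: False}


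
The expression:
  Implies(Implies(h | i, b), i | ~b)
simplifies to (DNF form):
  i | ~b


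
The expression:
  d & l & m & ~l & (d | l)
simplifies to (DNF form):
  False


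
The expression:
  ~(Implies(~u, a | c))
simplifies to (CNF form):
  ~a & ~c & ~u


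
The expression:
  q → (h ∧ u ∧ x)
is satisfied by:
  {u: True, h: True, x: True, q: False}
  {u: True, h: True, x: False, q: False}
  {u: True, x: True, h: False, q: False}
  {u: True, x: False, h: False, q: False}
  {h: True, x: True, u: False, q: False}
  {h: True, x: False, u: False, q: False}
  {x: True, u: False, h: False, q: False}
  {x: False, u: False, h: False, q: False}
  {q: True, u: True, h: True, x: True}


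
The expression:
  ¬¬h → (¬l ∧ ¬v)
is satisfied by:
  {l: False, h: False, v: False}
  {v: True, l: False, h: False}
  {l: True, v: False, h: False}
  {v: True, l: True, h: False}
  {h: True, v: False, l: False}


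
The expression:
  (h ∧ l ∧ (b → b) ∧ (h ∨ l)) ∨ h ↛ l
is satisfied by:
  {h: True}


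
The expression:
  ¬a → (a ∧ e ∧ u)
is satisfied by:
  {a: True}


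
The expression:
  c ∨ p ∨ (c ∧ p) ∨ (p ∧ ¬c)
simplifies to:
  c ∨ p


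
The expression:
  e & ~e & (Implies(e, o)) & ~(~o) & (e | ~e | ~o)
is never true.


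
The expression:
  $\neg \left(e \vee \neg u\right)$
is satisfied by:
  {u: True, e: False}


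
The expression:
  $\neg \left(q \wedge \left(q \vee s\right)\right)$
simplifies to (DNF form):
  $\neg q$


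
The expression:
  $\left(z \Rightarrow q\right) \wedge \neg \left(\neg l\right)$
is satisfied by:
  {q: True, l: True, z: False}
  {l: True, z: False, q: False}
  {q: True, z: True, l: True}


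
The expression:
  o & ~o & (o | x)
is never true.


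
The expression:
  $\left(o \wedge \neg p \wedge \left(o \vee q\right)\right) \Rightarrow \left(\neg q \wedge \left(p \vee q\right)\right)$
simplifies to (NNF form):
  $p \vee \neg o$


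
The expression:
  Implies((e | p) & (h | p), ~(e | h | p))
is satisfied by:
  {p: False, h: False, e: False}
  {e: True, p: False, h: False}
  {h: True, p: False, e: False}


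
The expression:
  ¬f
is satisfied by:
  {f: False}


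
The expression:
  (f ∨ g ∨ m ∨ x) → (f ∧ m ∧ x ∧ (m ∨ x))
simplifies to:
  (f ∨ ¬g) ∧ (f ∨ ¬x) ∧ (m ∨ ¬f) ∧ (x ∨ ¬m)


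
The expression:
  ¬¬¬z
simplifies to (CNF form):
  ¬z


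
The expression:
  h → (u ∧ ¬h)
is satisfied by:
  {h: False}


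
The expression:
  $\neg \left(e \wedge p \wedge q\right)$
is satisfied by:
  {p: False, e: False, q: False}
  {q: True, p: False, e: False}
  {e: True, p: False, q: False}
  {q: True, e: True, p: False}
  {p: True, q: False, e: False}
  {q: True, p: True, e: False}
  {e: True, p: True, q: False}


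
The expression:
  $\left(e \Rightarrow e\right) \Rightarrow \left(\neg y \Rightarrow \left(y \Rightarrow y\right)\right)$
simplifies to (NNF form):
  $\text{True}$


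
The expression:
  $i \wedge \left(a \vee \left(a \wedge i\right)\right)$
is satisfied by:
  {a: True, i: True}


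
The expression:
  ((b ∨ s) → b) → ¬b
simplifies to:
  ¬b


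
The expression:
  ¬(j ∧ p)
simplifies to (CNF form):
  ¬j ∨ ¬p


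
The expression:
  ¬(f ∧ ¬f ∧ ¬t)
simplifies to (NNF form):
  True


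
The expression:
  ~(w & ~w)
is always true.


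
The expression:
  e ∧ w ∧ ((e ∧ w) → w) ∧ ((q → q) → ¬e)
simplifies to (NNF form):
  False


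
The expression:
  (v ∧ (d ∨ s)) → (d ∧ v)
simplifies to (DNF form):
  d ∨ ¬s ∨ ¬v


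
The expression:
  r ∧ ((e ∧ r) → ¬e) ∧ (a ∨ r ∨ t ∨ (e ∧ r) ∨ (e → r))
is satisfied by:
  {r: True, e: False}


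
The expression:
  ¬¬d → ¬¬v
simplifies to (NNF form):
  v ∨ ¬d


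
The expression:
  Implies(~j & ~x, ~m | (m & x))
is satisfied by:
  {x: True, j: True, m: False}
  {x: True, j: False, m: False}
  {j: True, x: False, m: False}
  {x: False, j: False, m: False}
  {x: True, m: True, j: True}
  {x: True, m: True, j: False}
  {m: True, j: True, x: False}


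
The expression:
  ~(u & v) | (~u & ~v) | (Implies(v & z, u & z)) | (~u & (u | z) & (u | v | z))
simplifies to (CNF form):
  True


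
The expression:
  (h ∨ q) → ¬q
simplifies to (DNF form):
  ¬q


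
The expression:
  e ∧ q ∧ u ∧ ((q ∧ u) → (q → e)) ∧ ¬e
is never true.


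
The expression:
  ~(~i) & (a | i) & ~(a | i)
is never true.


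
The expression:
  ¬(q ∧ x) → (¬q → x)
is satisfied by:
  {x: True, q: True}
  {x: True, q: False}
  {q: True, x: False}


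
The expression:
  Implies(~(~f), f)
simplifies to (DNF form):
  True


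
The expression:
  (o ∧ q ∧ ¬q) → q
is always true.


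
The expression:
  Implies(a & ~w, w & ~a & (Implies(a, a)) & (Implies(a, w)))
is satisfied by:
  {w: True, a: False}
  {a: False, w: False}
  {a: True, w: True}


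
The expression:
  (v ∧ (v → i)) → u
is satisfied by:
  {u: True, v: False, i: False}
  {v: False, i: False, u: False}
  {i: True, u: True, v: False}
  {i: True, v: False, u: False}
  {u: True, v: True, i: False}
  {v: True, u: False, i: False}
  {i: True, v: True, u: True}


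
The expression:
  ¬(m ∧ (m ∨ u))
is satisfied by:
  {m: False}


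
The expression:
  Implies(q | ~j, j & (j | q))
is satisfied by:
  {j: True}


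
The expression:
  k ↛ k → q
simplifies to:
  True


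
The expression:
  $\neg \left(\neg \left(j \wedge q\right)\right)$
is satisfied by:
  {j: True, q: True}


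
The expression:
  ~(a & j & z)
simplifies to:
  ~a | ~j | ~z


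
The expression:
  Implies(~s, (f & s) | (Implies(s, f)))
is always true.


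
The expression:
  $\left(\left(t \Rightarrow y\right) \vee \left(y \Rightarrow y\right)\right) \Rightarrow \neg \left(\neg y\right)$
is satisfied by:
  {y: True}


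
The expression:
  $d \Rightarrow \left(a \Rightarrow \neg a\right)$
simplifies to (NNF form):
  $\neg a \vee \neg d$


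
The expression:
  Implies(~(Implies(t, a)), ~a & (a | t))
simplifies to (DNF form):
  True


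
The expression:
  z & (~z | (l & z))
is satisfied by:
  {z: True, l: True}


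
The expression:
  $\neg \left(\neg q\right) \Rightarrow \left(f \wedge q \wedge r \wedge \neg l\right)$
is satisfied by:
  {f: True, r: True, l: False, q: False}
  {f: True, r: False, l: False, q: False}
  {r: True, f: False, l: False, q: False}
  {f: False, r: False, l: False, q: False}
  {f: True, l: True, r: True, q: False}
  {f: True, l: True, r: False, q: False}
  {l: True, r: True, f: False, q: False}
  {l: True, r: False, f: False, q: False}
  {q: True, f: True, l: False, r: True}


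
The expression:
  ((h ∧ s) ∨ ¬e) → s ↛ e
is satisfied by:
  {s: True, h: False, e: False}
  {e: True, s: True, h: False}
  {h: True, s: True, e: False}
  {e: True, s: False, h: False}
  {e: True, h: True, s: False}


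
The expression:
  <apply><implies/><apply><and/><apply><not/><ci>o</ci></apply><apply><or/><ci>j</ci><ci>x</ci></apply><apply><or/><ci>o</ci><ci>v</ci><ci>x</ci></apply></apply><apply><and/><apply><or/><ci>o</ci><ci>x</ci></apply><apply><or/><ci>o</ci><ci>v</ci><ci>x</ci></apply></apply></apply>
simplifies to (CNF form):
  <apply><or/><ci>o</ci><ci>x</ci><apply><not/><ci>j</ci></apply><apply><not/><ci>v</ci></apply></apply>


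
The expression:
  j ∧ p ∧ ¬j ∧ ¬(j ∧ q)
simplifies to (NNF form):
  False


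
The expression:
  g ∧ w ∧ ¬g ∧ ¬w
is never true.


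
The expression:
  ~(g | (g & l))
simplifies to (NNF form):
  ~g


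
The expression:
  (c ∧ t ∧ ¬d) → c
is always true.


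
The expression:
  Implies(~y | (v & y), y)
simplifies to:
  y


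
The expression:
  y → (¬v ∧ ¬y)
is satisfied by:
  {y: False}


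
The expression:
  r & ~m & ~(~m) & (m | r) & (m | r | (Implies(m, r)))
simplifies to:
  False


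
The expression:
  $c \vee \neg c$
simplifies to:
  $\text{True}$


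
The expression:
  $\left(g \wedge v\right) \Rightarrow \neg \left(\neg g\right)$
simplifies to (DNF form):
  $\text{True}$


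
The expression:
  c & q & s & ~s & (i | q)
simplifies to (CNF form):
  False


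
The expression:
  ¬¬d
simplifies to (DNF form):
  d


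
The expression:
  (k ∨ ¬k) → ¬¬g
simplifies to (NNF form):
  g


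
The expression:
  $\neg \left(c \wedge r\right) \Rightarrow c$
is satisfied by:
  {c: True}


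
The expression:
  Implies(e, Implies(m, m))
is always true.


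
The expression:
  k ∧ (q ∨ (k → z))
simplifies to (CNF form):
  k ∧ (q ∨ z)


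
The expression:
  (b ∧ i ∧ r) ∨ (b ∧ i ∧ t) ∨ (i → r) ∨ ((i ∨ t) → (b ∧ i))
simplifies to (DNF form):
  b ∨ r ∨ ¬i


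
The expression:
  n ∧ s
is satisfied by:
  {s: True, n: True}


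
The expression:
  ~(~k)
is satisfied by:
  {k: True}


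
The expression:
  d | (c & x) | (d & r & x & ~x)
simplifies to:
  d | (c & x)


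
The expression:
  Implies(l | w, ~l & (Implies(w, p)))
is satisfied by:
  {p: True, w: False, l: False}
  {w: False, l: False, p: False}
  {p: True, w: True, l: False}


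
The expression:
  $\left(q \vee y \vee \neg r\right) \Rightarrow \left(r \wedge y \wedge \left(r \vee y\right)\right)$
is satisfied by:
  {y: True, r: True, q: False}
  {r: True, q: False, y: False}
  {y: True, q: True, r: True}


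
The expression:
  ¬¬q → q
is always true.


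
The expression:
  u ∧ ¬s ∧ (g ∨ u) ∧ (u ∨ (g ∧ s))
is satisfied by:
  {u: True, s: False}


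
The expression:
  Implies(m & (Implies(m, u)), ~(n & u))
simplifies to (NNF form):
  ~m | ~n | ~u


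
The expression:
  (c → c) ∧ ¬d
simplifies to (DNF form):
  ¬d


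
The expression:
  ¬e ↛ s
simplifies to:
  s ∨ ¬e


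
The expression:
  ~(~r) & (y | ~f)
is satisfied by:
  {r: True, y: True, f: False}
  {r: True, y: False, f: False}
  {r: True, f: True, y: True}


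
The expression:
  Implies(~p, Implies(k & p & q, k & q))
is always true.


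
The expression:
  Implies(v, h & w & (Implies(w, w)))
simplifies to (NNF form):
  ~v | (h & w)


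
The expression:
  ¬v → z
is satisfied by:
  {z: True, v: True}
  {z: True, v: False}
  {v: True, z: False}


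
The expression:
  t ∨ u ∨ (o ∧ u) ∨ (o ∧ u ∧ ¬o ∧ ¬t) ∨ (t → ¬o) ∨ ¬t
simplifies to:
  True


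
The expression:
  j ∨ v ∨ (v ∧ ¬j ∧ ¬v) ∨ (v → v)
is always true.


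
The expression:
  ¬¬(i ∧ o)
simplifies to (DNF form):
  i ∧ o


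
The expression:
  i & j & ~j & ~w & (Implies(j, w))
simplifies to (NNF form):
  False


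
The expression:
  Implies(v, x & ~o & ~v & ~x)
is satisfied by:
  {v: False}


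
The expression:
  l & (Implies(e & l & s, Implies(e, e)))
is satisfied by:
  {l: True}


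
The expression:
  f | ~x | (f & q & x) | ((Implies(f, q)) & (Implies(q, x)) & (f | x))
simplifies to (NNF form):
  True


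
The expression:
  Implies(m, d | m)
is always true.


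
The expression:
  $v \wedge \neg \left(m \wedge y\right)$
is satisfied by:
  {v: True, m: False, y: False}
  {y: True, v: True, m: False}
  {m: True, v: True, y: False}


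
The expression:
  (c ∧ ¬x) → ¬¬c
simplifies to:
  True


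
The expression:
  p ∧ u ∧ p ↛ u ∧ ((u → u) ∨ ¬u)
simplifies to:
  False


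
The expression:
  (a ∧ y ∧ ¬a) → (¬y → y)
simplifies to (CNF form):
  True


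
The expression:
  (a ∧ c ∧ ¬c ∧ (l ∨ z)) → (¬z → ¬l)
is always true.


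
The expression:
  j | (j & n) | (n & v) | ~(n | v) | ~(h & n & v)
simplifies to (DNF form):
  True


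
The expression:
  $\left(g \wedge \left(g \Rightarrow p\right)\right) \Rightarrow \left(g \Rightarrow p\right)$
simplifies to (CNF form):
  $\text{True}$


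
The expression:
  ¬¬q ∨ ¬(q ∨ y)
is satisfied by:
  {q: True, y: False}
  {y: False, q: False}
  {y: True, q: True}


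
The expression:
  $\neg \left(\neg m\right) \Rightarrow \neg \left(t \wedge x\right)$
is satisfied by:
  {m: False, t: False, x: False}
  {x: True, m: False, t: False}
  {t: True, m: False, x: False}
  {x: True, t: True, m: False}
  {m: True, x: False, t: False}
  {x: True, m: True, t: False}
  {t: True, m: True, x: False}


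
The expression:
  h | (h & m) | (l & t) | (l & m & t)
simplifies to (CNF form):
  (h | l) & (h | t)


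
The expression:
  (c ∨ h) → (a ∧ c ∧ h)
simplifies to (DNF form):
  (h ∧ ¬h) ∨ (¬c ∧ ¬h) ∨ (a ∧ c ∧ h) ∨ (a ∧ c ∧ ¬c) ∨ (a ∧ h ∧ ¬h) ∨ (a ∧ ¬c ∧ ¬h) ∨ (c ∧ h ∧ ¬h) ∨ (c ∧ ¬c ∧ ¬h)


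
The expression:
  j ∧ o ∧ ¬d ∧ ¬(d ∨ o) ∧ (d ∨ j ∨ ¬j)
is never true.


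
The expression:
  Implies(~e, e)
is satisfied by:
  {e: True}


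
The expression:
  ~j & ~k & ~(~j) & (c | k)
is never true.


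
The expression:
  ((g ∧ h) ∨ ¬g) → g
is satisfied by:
  {g: True}


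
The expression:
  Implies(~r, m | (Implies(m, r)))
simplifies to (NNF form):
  True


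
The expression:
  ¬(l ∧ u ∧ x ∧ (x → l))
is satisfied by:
  {l: False, u: False, x: False}
  {x: True, l: False, u: False}
  {u: True, l: False, x: False}
  {x: True, u: True, l: False}
  {l: True, x: False, u: False}
  {x: True, l: True, u: False}
  {u: True, l: True, x: False}


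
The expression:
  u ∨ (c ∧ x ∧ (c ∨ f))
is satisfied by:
  {c: True, u: True, x: True}
  {c: True, u: True, x: False}
  {u: True, x: True, c: False}
  {u: True, x: False, c: False}
  {c: True, x: True, u: False}


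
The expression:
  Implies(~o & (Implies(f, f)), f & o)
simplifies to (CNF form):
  o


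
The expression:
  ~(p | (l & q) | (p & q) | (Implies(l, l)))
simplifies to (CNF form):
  False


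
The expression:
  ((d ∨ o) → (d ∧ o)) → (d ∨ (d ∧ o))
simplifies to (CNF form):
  d ∨ o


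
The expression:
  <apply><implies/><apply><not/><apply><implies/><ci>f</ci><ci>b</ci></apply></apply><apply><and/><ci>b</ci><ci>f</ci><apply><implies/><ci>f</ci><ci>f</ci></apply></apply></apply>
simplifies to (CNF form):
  <apply><or/><ci>b</ci><apply><not/><ci>f</ci></apply></apply>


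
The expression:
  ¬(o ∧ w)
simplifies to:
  ¬o ∨ ¬w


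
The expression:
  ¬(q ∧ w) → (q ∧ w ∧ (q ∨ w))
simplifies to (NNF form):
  q ∧ w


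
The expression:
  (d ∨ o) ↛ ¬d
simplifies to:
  d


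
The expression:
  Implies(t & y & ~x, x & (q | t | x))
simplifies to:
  x | ~t | ~y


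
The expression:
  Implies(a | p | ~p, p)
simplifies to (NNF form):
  p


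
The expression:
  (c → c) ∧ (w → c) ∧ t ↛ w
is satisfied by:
  {t: True, w: False}


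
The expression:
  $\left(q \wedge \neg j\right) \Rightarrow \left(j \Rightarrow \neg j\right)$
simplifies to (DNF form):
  $\text{True}$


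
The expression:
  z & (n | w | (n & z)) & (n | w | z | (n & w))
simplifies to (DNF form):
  (n & z) | (w & z)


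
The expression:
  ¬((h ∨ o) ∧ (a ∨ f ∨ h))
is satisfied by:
  {h: False, f: False, o: False, a: False}
  {a: True, h: False, f: False, o: False}
  {f: True, a: False, h: False, o: False}
  {a: True, f: True, h: False, o: False}
  {o: True, a: False, h: False, f: False}


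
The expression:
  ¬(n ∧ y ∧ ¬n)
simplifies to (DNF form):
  True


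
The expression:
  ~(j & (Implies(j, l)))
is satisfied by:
  {l: False, j: False}
  {j: True, l: False}
  {l: True, j: False}


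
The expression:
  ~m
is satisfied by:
  {m: False}


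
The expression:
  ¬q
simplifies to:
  ¬q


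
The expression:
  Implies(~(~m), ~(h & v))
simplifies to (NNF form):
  ~h | ~m | ~v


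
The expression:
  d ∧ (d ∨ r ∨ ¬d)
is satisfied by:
  {d: True}


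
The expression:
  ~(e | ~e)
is never true.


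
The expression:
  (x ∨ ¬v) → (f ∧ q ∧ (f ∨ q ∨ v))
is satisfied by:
  {q: True, f: True, v: True, x: False}
  {q: True, f: True, v: False, x: False}
  {q: True, v: True, f: False, x: False}
  {f: True, v: True, q: False, x: False}
  {v: True, q: False, f: False, x: False}
  {x: True, q: True, f: True, v: True}
  {x: True, q: True, f: True, v: False}


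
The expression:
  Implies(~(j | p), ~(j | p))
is always true.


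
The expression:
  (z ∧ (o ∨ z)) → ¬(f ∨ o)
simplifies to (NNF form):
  (¬f ∧ ¬o) ∨ ¬z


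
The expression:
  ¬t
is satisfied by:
  {t: False}


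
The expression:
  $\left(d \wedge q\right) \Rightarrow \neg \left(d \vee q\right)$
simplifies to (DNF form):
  $\neg d \vee \neg q$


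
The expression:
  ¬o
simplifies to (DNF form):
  ¬o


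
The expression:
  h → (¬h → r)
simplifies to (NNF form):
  True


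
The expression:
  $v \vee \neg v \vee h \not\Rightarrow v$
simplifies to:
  $\text{True}$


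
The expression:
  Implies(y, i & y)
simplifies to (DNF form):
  i | ~y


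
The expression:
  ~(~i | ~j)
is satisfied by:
  {i: True, j: True}


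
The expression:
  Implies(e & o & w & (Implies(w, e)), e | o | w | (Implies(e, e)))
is always true.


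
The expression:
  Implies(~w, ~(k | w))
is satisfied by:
  {w: True, k: False}
  {k: False, w: False}
  {k: True, w: True}


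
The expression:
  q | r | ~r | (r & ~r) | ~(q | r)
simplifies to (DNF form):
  True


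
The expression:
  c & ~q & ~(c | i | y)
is never true.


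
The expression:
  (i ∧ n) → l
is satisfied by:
  {l: True, n: False, i: False}
  {l: False, n: False, i: False}
  {i: True, l: True, n: False}
  {i: True, l: False, n: False}
  {n: True, l: True, i: False}
  {n: True, l: False, i: False}
  {n: True, i: True, l: True}


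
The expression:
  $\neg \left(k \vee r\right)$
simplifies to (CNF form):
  $\neg k \wedge \neg r$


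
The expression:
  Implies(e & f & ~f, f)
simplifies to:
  True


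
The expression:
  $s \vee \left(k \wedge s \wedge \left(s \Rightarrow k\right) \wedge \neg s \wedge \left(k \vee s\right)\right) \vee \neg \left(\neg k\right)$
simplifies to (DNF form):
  $k \vee s$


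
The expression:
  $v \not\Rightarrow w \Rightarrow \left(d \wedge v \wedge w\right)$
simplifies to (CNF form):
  $w \vee \neg v$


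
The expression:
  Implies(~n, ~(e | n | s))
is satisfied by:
  {n: True, s: False, e: False}
  {n: True, e: True, s: False}
  {n: True, s: True, e: False}
  {n: True, e: True, s: True}
  {e: False, s: False, n: False}


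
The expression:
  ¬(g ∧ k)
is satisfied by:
  {g: False, k: False}
  {k: True, g: False}
  {g: True, k: False}


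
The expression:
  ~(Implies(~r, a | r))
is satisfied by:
  {r: False, a: False}


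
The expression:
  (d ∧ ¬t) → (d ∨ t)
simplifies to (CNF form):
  True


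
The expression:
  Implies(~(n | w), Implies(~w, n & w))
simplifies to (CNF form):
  n | w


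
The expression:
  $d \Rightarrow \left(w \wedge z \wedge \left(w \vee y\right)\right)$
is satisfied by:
  {z: True, w: True, d: False}
  {z: True, w: False, d: False}
  {w: True, z: False, d: False}
  {z: False, w: False, d: False}
  {d: True, z: True, w: True}


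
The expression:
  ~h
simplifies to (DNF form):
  ~h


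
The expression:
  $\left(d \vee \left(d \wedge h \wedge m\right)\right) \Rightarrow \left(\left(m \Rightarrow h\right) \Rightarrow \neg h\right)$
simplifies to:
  $\neg d \vee \neg h$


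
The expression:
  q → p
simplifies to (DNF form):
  p ∨ ¬q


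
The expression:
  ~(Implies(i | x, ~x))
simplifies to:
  x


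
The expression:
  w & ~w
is never true.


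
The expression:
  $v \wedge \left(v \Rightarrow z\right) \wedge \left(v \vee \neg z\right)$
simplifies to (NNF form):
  $v \wedge z$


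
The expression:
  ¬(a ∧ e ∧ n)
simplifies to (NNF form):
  ¬a ∨ ¬e ∨ ¬n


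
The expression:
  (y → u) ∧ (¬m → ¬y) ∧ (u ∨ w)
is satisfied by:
  {m: True, u: True, w: True, y: False}
  {m: True, u: True, w: False, y: False}
  {u: True, w: True, m: False, y: False}
  {u: True, m: False, w: False, y: False}
  {m: True, w: True, u: False, y: False}
  {w: True, m: False, u: False, y: False}
  {y: True, m: True, u: True, w: True}
  {y: True, m: True, u: True, w: False}


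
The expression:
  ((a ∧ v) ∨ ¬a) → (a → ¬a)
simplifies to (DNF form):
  ¬a ∨ ¬v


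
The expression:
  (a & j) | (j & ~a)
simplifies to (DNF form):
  j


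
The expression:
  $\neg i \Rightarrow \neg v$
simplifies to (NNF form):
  $i \vee \neg v$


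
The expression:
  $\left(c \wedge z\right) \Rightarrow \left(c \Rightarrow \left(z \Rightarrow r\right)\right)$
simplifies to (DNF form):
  $r \vee \neg c \vee \neg z$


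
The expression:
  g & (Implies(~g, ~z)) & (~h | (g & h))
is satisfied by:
  {g: True}


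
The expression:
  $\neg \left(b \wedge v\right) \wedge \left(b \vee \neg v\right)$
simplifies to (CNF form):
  $\neg v$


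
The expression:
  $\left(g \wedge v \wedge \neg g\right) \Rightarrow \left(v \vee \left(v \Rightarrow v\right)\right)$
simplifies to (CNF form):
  $\text{True}$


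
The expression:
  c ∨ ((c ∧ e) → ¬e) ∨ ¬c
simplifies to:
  True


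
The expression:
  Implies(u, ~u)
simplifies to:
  ~u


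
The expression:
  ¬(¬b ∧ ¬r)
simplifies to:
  b ∨ r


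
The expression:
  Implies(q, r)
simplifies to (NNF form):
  r | ~q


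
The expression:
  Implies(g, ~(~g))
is always true.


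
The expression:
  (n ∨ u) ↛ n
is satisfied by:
  {u: True, n: False}


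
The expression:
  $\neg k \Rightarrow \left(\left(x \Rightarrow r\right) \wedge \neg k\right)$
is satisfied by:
  {r: True, k: True, x: False}
  {r: True, k: False, x: False}
  {k: True, r: False, x: False}
  {r: False, k: False, x: False}
  {r: True, x: True, k: True}
  {r: True, x: True, k: False}
  {x: True, k: True, r: False}


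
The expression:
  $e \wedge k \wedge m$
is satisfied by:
  {m: True, e: True, k: True}


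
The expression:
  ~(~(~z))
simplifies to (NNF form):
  ~z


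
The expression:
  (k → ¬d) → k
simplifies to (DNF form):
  k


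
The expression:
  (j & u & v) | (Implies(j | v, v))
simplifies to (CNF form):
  v | ~j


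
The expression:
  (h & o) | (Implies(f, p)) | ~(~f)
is always true.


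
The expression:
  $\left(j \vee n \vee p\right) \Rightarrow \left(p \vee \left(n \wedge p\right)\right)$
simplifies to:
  $p \vee \left(\neg j \wedge \neg n\right)$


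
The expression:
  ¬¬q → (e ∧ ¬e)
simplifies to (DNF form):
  ¬q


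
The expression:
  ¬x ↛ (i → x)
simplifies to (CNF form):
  i ∧ ¬x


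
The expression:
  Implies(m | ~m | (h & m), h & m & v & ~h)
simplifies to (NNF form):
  False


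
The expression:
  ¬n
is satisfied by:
  {n: False}


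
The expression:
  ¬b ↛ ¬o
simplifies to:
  o ∧ ¬b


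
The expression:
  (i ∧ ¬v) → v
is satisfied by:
  {v: True, i: False}
  {i: False, v: False}
  {i: True, v: True}


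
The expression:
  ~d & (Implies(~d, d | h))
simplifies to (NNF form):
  h & ~d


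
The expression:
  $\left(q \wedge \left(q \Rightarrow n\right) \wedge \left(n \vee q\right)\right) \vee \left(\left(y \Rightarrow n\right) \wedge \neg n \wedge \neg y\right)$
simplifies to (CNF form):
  $\left(n \vee \neg n\right) \wedge \left(n \vee \neg y\right) \wedge \left(q \vee \neg n\right) \wedge \left(q \vee \neg y\right)$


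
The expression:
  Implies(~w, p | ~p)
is always true.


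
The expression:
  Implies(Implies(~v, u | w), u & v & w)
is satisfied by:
  {u: False, w: False, v: False}
  {w: True, v: True, u: True}


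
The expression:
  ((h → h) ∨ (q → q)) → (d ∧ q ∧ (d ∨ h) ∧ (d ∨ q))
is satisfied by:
  {d: True, q: True}


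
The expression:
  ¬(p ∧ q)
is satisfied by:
  {p: False, q: False}
  {q: True, p: False}
  {p: True, q: False}


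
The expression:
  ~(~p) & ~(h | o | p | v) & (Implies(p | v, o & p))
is never true.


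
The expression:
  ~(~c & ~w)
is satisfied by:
  {c: True, w: True}
  {c: True, w: False}
  {w: True, c: False}


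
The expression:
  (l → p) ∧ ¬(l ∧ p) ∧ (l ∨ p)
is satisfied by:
  {p: True, l: False}


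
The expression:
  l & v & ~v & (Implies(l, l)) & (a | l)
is never true.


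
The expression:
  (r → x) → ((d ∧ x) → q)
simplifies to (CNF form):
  q ∨ ¬d ∨ ¬x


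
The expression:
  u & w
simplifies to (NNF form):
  u & w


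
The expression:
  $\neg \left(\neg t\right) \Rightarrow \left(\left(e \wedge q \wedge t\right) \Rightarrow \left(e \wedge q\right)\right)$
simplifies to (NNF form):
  $\text{True}$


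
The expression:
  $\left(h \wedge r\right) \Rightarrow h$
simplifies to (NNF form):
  $\text{True}$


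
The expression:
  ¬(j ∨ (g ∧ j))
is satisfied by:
  {j: False}


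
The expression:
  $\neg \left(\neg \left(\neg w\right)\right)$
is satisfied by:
  {w: False}


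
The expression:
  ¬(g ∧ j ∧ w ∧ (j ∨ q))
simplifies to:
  ¬g ∨ ¬j ∨ ¬w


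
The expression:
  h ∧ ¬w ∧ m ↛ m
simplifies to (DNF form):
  False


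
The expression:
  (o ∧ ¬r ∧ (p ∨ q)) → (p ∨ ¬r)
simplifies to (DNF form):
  True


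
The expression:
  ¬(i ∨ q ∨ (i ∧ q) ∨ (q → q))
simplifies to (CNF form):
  False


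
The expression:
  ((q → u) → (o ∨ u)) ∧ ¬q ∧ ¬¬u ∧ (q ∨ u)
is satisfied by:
  {u: True, q: False}


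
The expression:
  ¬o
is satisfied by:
  {o: False}


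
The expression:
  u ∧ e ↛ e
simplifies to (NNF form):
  False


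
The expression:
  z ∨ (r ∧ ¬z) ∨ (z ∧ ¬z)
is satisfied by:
  {r: True, z: True}
  {r: True, z: False}
  {z: True, r: False}


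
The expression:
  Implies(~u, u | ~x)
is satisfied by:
  {u: True, x: False}
  {x: False, u: False}
  {x: True, u: True}


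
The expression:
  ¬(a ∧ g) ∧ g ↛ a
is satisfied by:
  {g: True, a: False}


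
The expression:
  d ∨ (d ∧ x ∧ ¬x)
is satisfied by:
  {d: True}


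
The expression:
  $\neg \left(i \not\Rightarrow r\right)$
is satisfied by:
  {r: True, i: False}
  {i: False, r: False}
  {i: True, r: True}


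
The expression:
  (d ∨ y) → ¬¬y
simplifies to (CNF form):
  y ∨ ¬d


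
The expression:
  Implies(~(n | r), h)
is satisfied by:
  {r: True, n: True, h: True}
  {r: True, n: True, h: False}
  {r: True, h: True, n: False}
  {r: True, h: False, n: False}
  {n: True, h: True, r: False}
  {n: True, h: False, r: False}
  {h: True, n: False, r: False}


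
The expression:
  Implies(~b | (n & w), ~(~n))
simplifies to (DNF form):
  b | n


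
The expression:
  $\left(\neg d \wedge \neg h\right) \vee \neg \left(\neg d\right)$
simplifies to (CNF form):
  $d \vee \neg h$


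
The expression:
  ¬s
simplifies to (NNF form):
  ¬s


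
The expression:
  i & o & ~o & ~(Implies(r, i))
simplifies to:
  False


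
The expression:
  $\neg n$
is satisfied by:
  {n: False}


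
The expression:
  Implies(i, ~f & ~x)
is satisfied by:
  {x: False, i: False, f: False}
  {f: True, x: False, i: False}
  {x: True, f: False, i: False}
  {f: True, x: True, i: False}
  {i: True, f: False, x: False}


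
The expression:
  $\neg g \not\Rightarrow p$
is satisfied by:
  {g: False, p: False}


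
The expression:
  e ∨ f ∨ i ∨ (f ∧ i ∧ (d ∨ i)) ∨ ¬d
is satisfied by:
  {i: True, e: True, f: True, d: False}
  {i: True, e: True, f: False, d: False}
  {i: True, f: True, e: False, d: False}
  {i: True, f: False, e: False, d: False}
  {e: True, f: True, i: False, d: False}
  {e: True, i: False, f: False, d: False}
  {e: False, f: True, i: False, d: False}
  {e: False, i: False, f: False, d: False}
  {i: True, d: True, e: True, f: True}
  {i: True, d: True, e: True, f: False}
  {i: True, d: True, f: True, e: False}
  {i: True, d: True, f: False, e: False}
  {d: True, e: True, f: True, i: False}
  {d: True, e: True, f: False, i: False}
  {d: True, f: True, e: False, i: False}


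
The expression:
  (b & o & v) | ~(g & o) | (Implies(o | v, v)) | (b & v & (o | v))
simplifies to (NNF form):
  v | ~g | ~o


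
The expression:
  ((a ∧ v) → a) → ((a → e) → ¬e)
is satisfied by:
  {e: False}


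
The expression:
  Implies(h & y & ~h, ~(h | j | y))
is always true.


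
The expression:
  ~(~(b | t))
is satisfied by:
  {b: True, t: True}
  {b: True, t: False}
  {t: True, b: False}


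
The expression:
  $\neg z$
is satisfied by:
  {z: False}


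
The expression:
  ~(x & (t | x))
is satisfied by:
  {x: False}


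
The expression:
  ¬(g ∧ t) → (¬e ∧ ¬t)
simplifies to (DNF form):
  (g ∧ t) ∨ (¬e ∧ ¬t)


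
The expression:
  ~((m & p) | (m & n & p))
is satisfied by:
  {p: False, m: False}
  {m: True, p: False}
  {p: True, m: False}


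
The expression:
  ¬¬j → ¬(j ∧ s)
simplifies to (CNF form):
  ¬j ∨ ¬s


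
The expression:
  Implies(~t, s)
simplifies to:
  s | t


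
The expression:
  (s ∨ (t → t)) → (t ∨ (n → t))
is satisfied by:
  {t: True, n: False}
  {n: False, t: False}
  {n: True, t: True}


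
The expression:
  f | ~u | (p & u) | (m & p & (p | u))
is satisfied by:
  {p: True, f: True, u: False}
  {p: True, f: False, u: False}
  {f: True, p: False, u: False}
  {p: False, f: False, u: False}
  {u: True, p: True, f: True}
  {u: True, p: True, f: False}
  {u: True, f: True, p: False}


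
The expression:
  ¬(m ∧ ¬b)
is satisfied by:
  {b: True, m: False}
  {m: False, b: False}
  {m: True, b: True}


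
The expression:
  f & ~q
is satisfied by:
  {f: True, q: False}


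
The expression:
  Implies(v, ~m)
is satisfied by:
  {m: False, v: False}
  {v: True, m: False}
  {m: True, v: False}


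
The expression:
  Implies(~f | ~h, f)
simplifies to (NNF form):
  f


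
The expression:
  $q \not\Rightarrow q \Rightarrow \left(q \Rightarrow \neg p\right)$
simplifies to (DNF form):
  $\text{True}$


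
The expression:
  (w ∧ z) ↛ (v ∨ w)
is never true.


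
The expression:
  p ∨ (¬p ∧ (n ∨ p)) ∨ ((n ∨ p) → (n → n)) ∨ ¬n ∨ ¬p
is always true.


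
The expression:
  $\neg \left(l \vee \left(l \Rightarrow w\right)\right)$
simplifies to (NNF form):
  $\text{False}$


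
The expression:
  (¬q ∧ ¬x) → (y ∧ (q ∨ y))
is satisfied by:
  {y: True, q: True, x: True}
  {y: True, q: True, x: False}
  {y: True, x: True, q: False}
  {y: True, x: False, q: False}
  {q: True, x: True, y: False}
  {q: True, x: False, y: False}
  {x: True, q: False, y: False}


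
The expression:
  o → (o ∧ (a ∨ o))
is always true.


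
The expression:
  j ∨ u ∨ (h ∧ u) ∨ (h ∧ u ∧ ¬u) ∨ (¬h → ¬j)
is always true.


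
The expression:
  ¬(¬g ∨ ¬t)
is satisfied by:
  {t: True, g: True}


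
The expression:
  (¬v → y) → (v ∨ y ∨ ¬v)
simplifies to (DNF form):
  True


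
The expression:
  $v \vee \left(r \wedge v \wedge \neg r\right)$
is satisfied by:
  {v: True}


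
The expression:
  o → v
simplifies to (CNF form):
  v ∨ ¬o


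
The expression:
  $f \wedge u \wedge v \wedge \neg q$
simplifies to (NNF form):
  $f \wedge u \wedge v \wedge \neg q$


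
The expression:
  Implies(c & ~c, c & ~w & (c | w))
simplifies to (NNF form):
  True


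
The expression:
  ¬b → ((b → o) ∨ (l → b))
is always true.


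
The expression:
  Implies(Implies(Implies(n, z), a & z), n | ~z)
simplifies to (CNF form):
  n | ~a | ~z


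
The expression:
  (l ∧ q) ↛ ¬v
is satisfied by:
  {v: True, q: True, l: True}


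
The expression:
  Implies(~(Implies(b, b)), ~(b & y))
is always true.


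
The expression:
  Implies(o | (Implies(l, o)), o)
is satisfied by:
  {o: True, l: True}
  {o: True, l: False}
  {l: True, o: False}


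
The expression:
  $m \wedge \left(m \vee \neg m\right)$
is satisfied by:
  {m: True}


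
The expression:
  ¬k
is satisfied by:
  {k: False}


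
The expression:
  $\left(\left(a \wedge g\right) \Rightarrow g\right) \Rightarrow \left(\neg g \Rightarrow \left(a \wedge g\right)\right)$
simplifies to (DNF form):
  $g$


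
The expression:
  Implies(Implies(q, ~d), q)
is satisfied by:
  {q: True}


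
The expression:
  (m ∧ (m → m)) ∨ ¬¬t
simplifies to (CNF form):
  m ∨ t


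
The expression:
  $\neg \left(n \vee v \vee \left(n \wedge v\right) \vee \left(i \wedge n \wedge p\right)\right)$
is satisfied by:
  {n: False, v: False}


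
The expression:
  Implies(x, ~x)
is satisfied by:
  {x: False}


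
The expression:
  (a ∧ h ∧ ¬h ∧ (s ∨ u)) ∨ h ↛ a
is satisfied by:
  {h: True, a: False}


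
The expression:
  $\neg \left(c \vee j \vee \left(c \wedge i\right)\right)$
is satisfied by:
  {j: False, c: False}


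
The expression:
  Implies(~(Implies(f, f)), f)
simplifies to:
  True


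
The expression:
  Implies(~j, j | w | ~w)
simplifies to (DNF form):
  True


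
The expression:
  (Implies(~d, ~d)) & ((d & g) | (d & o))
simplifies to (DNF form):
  (d & g) | (d & o)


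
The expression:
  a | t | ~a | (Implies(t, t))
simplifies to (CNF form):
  True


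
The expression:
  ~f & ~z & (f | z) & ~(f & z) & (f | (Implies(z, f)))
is never true.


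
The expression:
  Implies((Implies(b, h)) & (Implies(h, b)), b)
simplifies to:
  b | h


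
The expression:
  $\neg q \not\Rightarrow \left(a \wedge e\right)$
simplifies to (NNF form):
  $\neg q \wedge \left(\neg a \vee \neg e\right)$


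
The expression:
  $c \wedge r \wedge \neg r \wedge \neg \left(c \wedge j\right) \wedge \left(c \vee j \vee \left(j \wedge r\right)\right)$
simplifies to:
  $\text{False}$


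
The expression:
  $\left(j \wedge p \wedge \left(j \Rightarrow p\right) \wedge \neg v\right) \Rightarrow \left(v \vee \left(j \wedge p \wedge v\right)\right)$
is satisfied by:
  {v: True, p: False, j: False}
  {p: False, j: False, v: False}
  {j: True, v: True, p: False}
  {j: True, p: False, v: False}
  {v: True, p: True, j: False}
  {p: True, v: False, j: False}
  {j: True, p: True, v: True}


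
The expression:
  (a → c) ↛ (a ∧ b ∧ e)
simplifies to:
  (c ∧ ¬b) ∨ (c ∧ ¬e) ∨ ¬a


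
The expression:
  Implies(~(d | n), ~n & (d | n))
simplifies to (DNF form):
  d | n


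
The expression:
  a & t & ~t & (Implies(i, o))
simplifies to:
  False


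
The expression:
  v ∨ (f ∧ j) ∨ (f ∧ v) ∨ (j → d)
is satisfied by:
  {d: True, v: True, f: True, j: False}
  {d: True, v: True, f: False, j: False}
  {d: True, f: True, v: False, j: False}
  {d: True, f: False, v: False, j: False}
  {v: True, f: True, d: False, j: False}
  {v: True, f: False, d: False, j: False}
  {f: True, d: False, v: False, j: False}
  {f: False, d: False, v: False, j: False}
  {j: True, d: True, v: True, f: True}
  {j: True, d: True, v: True, f: False}
  {j: True, d: True, f: True, v: False}
  {j: True, d: True, f: False, v: False}
  {j: True, v: True, f: True, d: False}
  {j: True, v: True, f: False, d: False}
  {j: True, f: True, v: False, d: False}


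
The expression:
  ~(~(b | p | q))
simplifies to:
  b | p | q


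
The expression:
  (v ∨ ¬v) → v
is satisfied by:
  {v: True}


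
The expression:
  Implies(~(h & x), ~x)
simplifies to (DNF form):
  h | ~x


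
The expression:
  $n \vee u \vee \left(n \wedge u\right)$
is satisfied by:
  {n: True, u: True}
  {n: True, u: False}
  {u: True, n: False}


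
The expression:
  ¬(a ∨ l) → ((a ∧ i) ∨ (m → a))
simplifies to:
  a ∨ l ∨ ¬m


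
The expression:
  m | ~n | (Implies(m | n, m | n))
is always true.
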